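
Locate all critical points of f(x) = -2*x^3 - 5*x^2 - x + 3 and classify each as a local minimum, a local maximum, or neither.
f'(x) = -6*x^2 - 10*x - 1

Solve f'(x) = 0:
  6*x^2 + 10*x + 1 = 0 has no rational roots; quadratic formula: x = (-10 ± √76)/12.
  ⇒ x = -5/6 - sqrt(19)/6 ≈ -1.5598, -5/6 + sqrt(19)/6 ≈ -0.1069

f''(x) = -12*x - 10
Second-derivative test at each critical point:
  f''(-1.5598) = 8.7178 > 0 → local minimum
  f''(-0.1069) = -8.7178 < 0 → local maximum

Critical points: x = -5/6 - sqrt(19)/6 ≈ -1.5598 (local minimum); x = -5/6 + sqrt(19)/6 ≈ -0.1069 (local maximum)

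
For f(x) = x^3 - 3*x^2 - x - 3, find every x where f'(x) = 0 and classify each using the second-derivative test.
f'(x) = 3*x^2 - 6*x - 1

Solve f'(x) = 0:
  3*x^2 - 6*x - 1 = 0 has no rational roots; quadratic formula: x = (6 ± √48)/6.
  ⇒ x = 1 - 2*sqrt(3)/3 ≈ -0.1547, 1 + 2*sqrt(3)/3 ≈ 2.1547

f''(x) = 6*x - 6
Second-derivative test at each critical point:
  f''(-0.1547) = -6.9282 < 0 → local maximum
  f''(2.1547) = 6.9282 > 0 → local minimum

Critical points: x = 1 - 2*sqrt(3)/3 ≈ -0.1547 (local maximum); x = 1 + 2*sqrt(3)/3 ≈ 2.1547 (local minimum)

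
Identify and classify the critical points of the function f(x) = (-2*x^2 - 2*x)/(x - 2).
f'(x) = 2*(-x^2 + 4*x + 2)/(x^2 - 4*x + 4)

Solve f'(x) = 0:
  f'(x) = -2*(x^2 - 4*x - 2)/(x - 2)^2; the denominator is positive wherever f is defined, so f'(x) = 0 ⇔ -2*x^2 + 8*x + 4 = 0.
  Factor: -2*x^2 + 8*x + 4 = -2*(x^2 - 4*x - 2); x^2 - 4*x - 2 = 0 has no rational roots; quadratic formula: x = (4 ± √24)/2.
  ⇒ x = 2 - sqrt(6) ≈ -0.4495, 2 + sqrt(6) ≈ 4.4495

f''(x) = -24/(x^3 - 6*x^2 + 12*x - 8)
Second-derivative test at each critical point:
  f''(-0.4495) = 1.6330 > 0 → local minimum
  f''(4.4495) = -1.6330 < 0 → local maximum

Critical points: x = 2 - sqrt(6) ≈ -0.4495 (local minimum); x = 2 + sqrt(6) ≈ 4.4495 (local maximum)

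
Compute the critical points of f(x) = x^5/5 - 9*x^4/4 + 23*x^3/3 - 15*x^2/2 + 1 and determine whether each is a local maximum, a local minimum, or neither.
f'(x) = x*(x^3 - 9*x^2 + 23*x - 15)

Solve f'(x) = 0:
  Factor: x^4 - 9*x^3 + 23*x^2 - 15*x = x*(x - 5)*(x - 3)*(x - 1) = 0.
  ⇒ x = 0, 1, 3, 5

f''(x) = 4*x^3 - 27*x^2 + 46*x - 15
Second-derivative test at each critical point:
  f''(0) = -15 < 0 → local maximum
  f''(1) = 8 > 0 → local minimum
  f''(3) = -12 < 0 → local maximum
  f''(5) = 40 > 0 → local minimum

Critical points: x = 0 (local maximum); x = 1 (local minimum); x = 3 (local maximum); x = 5 (local minimum)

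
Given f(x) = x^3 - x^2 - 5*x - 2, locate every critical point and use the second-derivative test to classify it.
f'(x) = 3*x^2 - 2*x - 5

Solve f'(x) = 0:
  Factor: 3*x^2 - 2*x - 5 = (x + 1)*(3*x - 5) = 0.
  ⇒ x = -1, 5/3

f''(x) = 6*x - 2
Second-derivative test at each critical point:
  f''(-1) = -8 < 0 → local maximum
  f''(5/3) = 8 > 0 → local minimum

Critical points: x = -1 (local maximum); x = 5/3 (local minimum)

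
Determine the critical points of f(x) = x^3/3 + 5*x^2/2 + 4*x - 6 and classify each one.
f'(x) = x^2 + 5*x + 4

Solve f'(x) = 0:
  Factor: x^2 + 5*x + 4 = (x + 1)*(x + 4) = 0.
  ⇒ x = -4, -1

f''(x) = 2*x + 5
Second-derivative test at each critical point:
  f''(-4) = -3 < 0 → local maximum
  f''(-1) = 3 > 0 → local minimum

Critical points: x = -4 (local maximum); x = -1 (local minimum)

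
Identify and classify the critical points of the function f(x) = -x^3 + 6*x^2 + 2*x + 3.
f'(x) = -3*x^2 + 12*x + 2

Solve f'(x) = 0:
  3*x^2 - 12*x - 2 = 0 has no rational roots; quadratic formula: x = (12 ± √168)/6.
  ⇒ x = 2 - sqrt(42)/3 ≈ -0.1602, 2 + sqrt(42)/3 ≈ 4.1602

f''(x) = 12 - 6*x
Second-derivative test at each critical point:
  f''(-0.1602) = 12.9615 > 0 → local minimum
  f''(4.1602) = -12.9615 < 0 → local maximum

Critical points: x = 2 - sqrt(42)/3 ≈ -0.1602 (local minimum); x = 2 + sqrt(42)/3 ≈ 4.1602 (local maximum)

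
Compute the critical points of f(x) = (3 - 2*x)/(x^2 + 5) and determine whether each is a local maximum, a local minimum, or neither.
f'(x) = 2*(x^2 - 3*x - 5)/(x^4 + 10*x^2 + 25)

Solve f'(x) = 0:
  f'(x) = 2*(x^2 - 3*x - 5)/(x^2 + 5)^2; the denominator is positive wherever f is defined, so f'(x) = 0 ⇔ 2*x^2 - 6*x - 10 = 0.
  Factor: 2*x^2 - 6*x - 10 = 2*(x^2 - 3*x - 5); x^2 - 3*x - 5 = 0 has no rational roots; quadratic formula: x = (3 ± √29)/2.
  ⇒ x = 3/2 - sqrt(29)/2 ≈ -1.1926, 3/2 + sqrt(29)/2 ≈ 4.1926

f''(x) = 2*(4*x^2*(3 - 2*x) + 3*(2*x - 1)*(x^2 + 5))/(x^2 + 5)^3
Second-derivative test at each critical point:
  f''(-1.1926) = -0.2611 < 0 → local maximum
  f''(4.1926) = 0.0211 > 0 → local minimum

Critical points: x = 3/2 - sqrt(29)/2 ≈ -1.1926 (local maximum); x = 3/2 + sqrt(29)/2 ≈ 4.1926 (local minimum)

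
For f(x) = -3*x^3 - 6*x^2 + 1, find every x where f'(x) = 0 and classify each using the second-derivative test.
f'(x) = 3*x*(-3*x - 4)

Solve f'(x) = 0:
  Factor: -9*x^2 - 12*x = -3*x*(3*x + 4) = 0.
  ⇒ x = -4/3, 0

f''(x) = -18*x - 12
Second-derivative test at each critical point:
  f''(-4/3) = 12 > 0 → local minimum
  f''(0) = -12 < 0 → local maximum

Critical points: x = -4/3 (local minimum); x = 0 (local maximum)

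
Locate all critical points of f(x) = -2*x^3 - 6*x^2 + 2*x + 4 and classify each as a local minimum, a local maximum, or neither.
f'(x) = -6*x^2 - 12*x + 2

Solve f'(x) = 0:
  Factor: -6*x^2 - 12*x + 2 = -2*(3*x^2 + 6*x - 1); 3*x^2 + 6*x - 1 = 0 has no rational roots; quadratic formula: x = (-6 ± √48)/6.
  ⇒ x = -2*sqrt(3)/3 - 1 ≈ -2.1547, -1 + 2*sqrt(3)/3 ≈ 0.1547

f''(x) = -12*x - 12
Second-derivative test at each critical point:
  f''(-2.1547) = 13.8564 > 0 → local minimum
  f''(0.1547) = -13.8564 < 0 → local maximum

Critical points: x = -2*sqrt(3)/3 - 1 ≈ -2.1547 (local minimum); x = -1 + 2*sqrt(3)/3 ≈ 0.1547 (local maximum)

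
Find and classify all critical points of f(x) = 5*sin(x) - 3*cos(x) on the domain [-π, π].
f'(x) = 3*sin(x) + 5*cos(x)

Solve f'(x) = 0 on [-π, π]:
  f'(x) = 0 ⇔ 5*cos(x) = -3*sin(x) ⇔ tan(x) = -5/3, i.e. x = arctan(-5/3) + nπ; keep the solutions lying in [-π, π].
  ⇒ x = -atan(5/3) ≈ -1.0304, pi - atan(5/3) ≈ 2.1112

f''(x) = -5*sin(x) + 3*cos(x)
Second-derivative test at each critical point:
  f''(-1.0304) = 5.8310 > 0 → local minimum
  f''(2.1112) = -5.8310 < 0 → local maximum

Critical points: x = -atan(5/3) ≈ -1.0304 (local minimum); x = pi - atan(5/3) ≈ 2.1112 (local maximum)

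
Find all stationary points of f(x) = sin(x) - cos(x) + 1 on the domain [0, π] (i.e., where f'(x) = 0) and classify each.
f'(x) = sin(x) + cos(x)

Solve f'(x) = 0 on [0, π]:
  f'(x) = 0 ⇔ cos(x) = -sin(x) ⇔ tan(x) = -1, i.e. x = arctan(-1) + nπ; keep the solutions lying in [0, π].
  ⇒ x = 3*pi/4 ≈ 2.3562

f''(x) = -sin(x) + cos(x)
Second-derivative test at each critical point:
  f''(2.3562) = -1.4142 < 0 → local maximum

Critical points: x = 3*pi/4 ≈ 2.3562 (local maximum)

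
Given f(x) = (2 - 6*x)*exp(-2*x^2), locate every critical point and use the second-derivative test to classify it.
f'(x) = 2*(4*x*(3*x - 1) - 3)*exp(-2*x^2)

Solve f'(x) = 0:
  f'(x) = (24*x^2 - 8*x - 6)·exp(-2*x^2) and exp(-2*x^2) > 0 for every x, so f'(x) = 0 ⇔ 24*x^2 - 8*x - 6 = 0.
  Factor: 24*x^2 - 8*x - 6 = 2*(12*x^2 - 4*x - 3); 12*x^2 - 4*x - 3 = 0 has no rational roots; quadratic formula: x = (4 ± √160)/24.
  ⇒ x = 1/6 - sqrt(10)/6 ≈ -0.3604, 1/6 + sqrt(10)/6 ≈ 0.6937

f''(x) = 8*(4*x^2*(1 - 3*x) + 9*x - 1)*exp(-2*x^2)
Second-derivative test at each critical point:
  f''(-0.3604) = -19.5112 < 0 → local maximum
  f''(0.6937) = 9.6626 > 0 → local minimum

Critical points: x = 1/6 - sqrt(10)/6 ≈ -0.3604 (local maximum); x = 1/6 + sqrt(10)/6 ≈ 0.6937 (local minimum)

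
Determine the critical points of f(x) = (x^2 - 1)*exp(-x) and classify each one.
f'(x) = (-x^2 + 2*x + 1)*exp(-x)

Solve f'(x) = 0:
  f'(x) = (-x^2 + 2*x + 1)·exp(-x) and exp(-x) > 0 for every x, so f'(x) = 0 ⇔ -x^2 + 2*x + 1 = 0.
  x^2 - 2*x - 1 = 0 has no rational roots; quadratic formula: x = (2 ± √8)/2.
  ⇒ x = 1 - sqrt(2) ≈ -0.4142, 1 + sqrt(2) ≈ 2.4142

f''(x) = (x^2 - 4*x + 1)*exp(-x)
Second-derivative test at each critical point:
  f''(-0.4142) = 4.2799 > 0 → local minimum
  f''(2.4142) = -0.2530 < 0 → local maximum

Critical points: x = 1 - sqrt(2) ≈ -0.4142 (local minimum); x = 1 + sqrt(2) ≈ 2.4142 (local maximum)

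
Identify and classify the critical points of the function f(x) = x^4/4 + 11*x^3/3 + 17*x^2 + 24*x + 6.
f'(x) = x^3 + 11*x^2 + 34*x + 24

Solve f'(x) = 0:
  Factor: x^3 + 11*x^2 + 34*x + 24 = (x + 1)*(x + 4)*(x + 6) = 0.
  ⇒ x = -6, -4, -1

f''(x) = 3*x^2 + 22*x + 34
Second-derivative test at each critical point:
  f''(-6) = 10 > 0 → local minimum
  f''(-4) = -6 < 0 → local maximum
  f''(-1) = 15 > 0 → local minimum

Critical points: x = -6 (local minimum); x = -4 (local maximum); x = -1 (local minimum)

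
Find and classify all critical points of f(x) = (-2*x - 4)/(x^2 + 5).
f'(x) = 2*(-x^2 + 2*x*(x + 2) - 5)/(x^2 + 5)^2

Solve f'(x) = 0:
  f'(x) = 2*(x - 1)*(x + 5)/(x^2 + 5)^2; the denominator is positive wherever f is defined, so f'(x) = 0 ⇔ 2*x^2 + 8*x - 10 = 0.
  Factor: 2*x^2 + 8*x - 10 = 2*(x - 1)*(x + 5) = 0.
  ⇒ x = -5, 1

f''(x) = 4*(-4*x^2*(x + 2) + (3*x + 2)*(x^2 + 5))/(x^2 + 5)^3
Second-derivative test at each critical point:
  f''(-5) = -1/75 < 0 → local maximum
  f''(1) = 1/3 > 0 → local minimum

Critical points: x = -5 (local maximum); x = 1 (local minimum)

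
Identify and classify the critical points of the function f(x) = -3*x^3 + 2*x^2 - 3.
f'(x) = x*(4 - 9*x)

Solve f'(x) = 0:
  Factor: -9*x^2 + 4*x = -x*(9*x - 4) = 0.
  ⇒ x = 0, 4/9

f''(x) = 4 - 18*x
Second-derivative test at each critical point:
  f''(0) = 4 > 0 → local minimum
  f''(4/9) = -4 < 0 → local maximum

Critical points: x = 0 (local minimum); x = 4/9 (local maximum)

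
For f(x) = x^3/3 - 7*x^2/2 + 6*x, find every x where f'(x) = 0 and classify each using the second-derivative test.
f'(x) = x^2 - 7*x + 6

Solve f'(x) = 0:
  Factor: x^2 - 7*x + 6 = (x - 6)*(x - 1) = 0.
  ⇒ x = 1, 6

f''(x) = 2*x - 7
Second-derivative test at each critical point:
  f''(1) = -5 < 0 → local maximum
  f''(6) = 5 > 0 → local minimum

Critical points: x = 1 (local maximum); x = 6 (local minimum)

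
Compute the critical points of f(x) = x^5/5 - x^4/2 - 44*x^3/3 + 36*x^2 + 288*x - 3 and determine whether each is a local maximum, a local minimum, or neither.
f'(x) = x^4 - 2*x^3 - 44*x^2 + 72*x + 288

Solve f'(x) = 0:
  Factor: x^4 - 2*x^3 - 44*x^2 + 72*x + 288 = (x - 6)*(x - 4)*(x + 2)*(x + 6) = 0.
  ⇒ x = -6, -2, 4, 6

f''(x) = 4*x^3 - 6*x^2 - 88*x + 72
Second-derivative test at each critical point:
  f''(-6) = -480 < 0 → local maximum
  f''(-2) = 192 > 0 → local minimum
  f''(4) = -120 < 0 → local maximum
  f''(6) = 192 > 0 → local minimum

Critical points: x = -6 (local maximum); x = -2 (local minimum); x = 4 (local maximum); x = 6 (local minimum)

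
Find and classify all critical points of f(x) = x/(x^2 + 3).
f'(x) = (3 - x^2)/(x^4 + 6*x^2 + 9)

Solve f'(x) = 0:
  f'(x) = -(x^2 - 3)/(x^2 + 3)^2; the denominator is positive wherever f is defined, so f'(x) = 0 ⇔ 3 - x^2 = 0.
  x^2 - 3 = 0 has no rational roots; quadratic formula: x = (0 ± √12)/2.
  ⇒ x = -sqrt(3) ≈ -1.7321, sqrt(3) ≈ 1.7321

f''(x) = 2*x*(x^2 - 9)/(x^2 + 3)^3
Second-derivative test at each critical point:
  f''(-1.7321) = 0.0962 > 0 → local minimum
  f''(1.7321) = -0.0962 < 0 → local maximum

Critical points: x = -sqrt(3) ≈ -1.7321 (local minimum); x = sqrt(3) ≈ 1.7321 (local maximum)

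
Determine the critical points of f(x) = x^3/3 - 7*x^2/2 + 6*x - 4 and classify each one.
f'(x) = x^2 - 7*x + 6

Solve f'(x) = 0:
  Factor: x^2 - 7*x + 6 = (x - 6)*(x - 1) = 0.
  ⇒ x = 1, 6

f''(x) = 2*x - 7
Second-derivative test at each critical point:
  f''(1) = -5 < 0 → local maximum
  f''(6) = 5 > 0 → local minimum

Critical points: x = 1 (local maximum); x = 6 (local minimum)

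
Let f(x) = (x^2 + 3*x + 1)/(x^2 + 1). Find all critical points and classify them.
f'(x) = 3*(1 - x^2)/(x^4 + 2*x^2 + 1)

Solve f'(x) = 0:
  f'(x) = -3*(x - 1)*(x + 1)/(x^2 + 1)^2; the denominator is positive wherever f is defined, so f'(x) = 0 ⇔ 3 - 3*x^2 = 0.
  Factor: 3 - 3*x^2 = -3*(x - 1)*(x + 1) = 0.
  ⇒ x = -1, 1

f''(x) = 6*x*(x^2 - 3)/(x^6 + 3*x^4 + 3*x^2 + 1)
Second-derivative test at each critical point:
  f''(-1) = 3/2 > 0 → local minimum
  f''(1) = -3/2 < 0 → local maximum

Critical points: x = -1 (local minimum); x = 1 (local maximum)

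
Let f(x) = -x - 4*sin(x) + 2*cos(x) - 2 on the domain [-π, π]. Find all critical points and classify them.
f'(x) = -2*sin(x) - 4*cos(x) - 1

Solve f'(x) = 0 on [-π, π]:
  f'(x) = 0 ⇔ -2*sin(x) - 4*cos(x) = 1. Write the left side as R·cos(x + φ) with R = √((-4)² + 2²) = 2*sqrt(5), cos φ = -2*sqrt(5)/5, sin φ = sqrt(5)/5; then cos(x + φ) = sqrt(5)/10. Solve for x and keep the solutions lying in [-π, π].
  ⇒ x = atan((-2*sqrt(19) - 1)/(-2 + sqrt(19))) ≈ -1.3327, atan((-1 + 2*sqrt(19))/(-sqrt(19) - 2)) + pi ≈ 2.2600

f''(x) = 4*sin(x) - 2*cos(x)
Second-derivative test at each critical point:
  f''(-1.3327) = -4.3589 < 0 → local maximum
  f''(2.2600) = 4.3589 > 0 → local minimum

Critical points: x = atan((-2*sqrt(19) - 1)/(-2 + sqrt(19))) ≈ -1.3327 (local maximum); x = atan((-1 + 2*sqrt(19))/(-sqrt(19) - 2)) + pi ≈ 2.2600 (local minimum)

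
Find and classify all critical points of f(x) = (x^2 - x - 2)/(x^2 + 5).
f'(x) = (x^2 + 14*x - 5)/(x^4 + 10*x^2 + 25)

Solve f'(x) = 0:
  f'(x) = (x^2 + 14*x - 5)/(x^2 + 5)^2; the denominator is positive wherever f is defined, so f'(x) = 0 ⇔ x^2 + 14*x - 5 = 0.
  x^2 + 14*x - 5 = 0 has no rational roots; quadratic formula: x = (-14 ± √216)/2.
  ⇒ x = -3*sqrt(6) - 7 ≈ -14.3485, -7 + 3*sqrt(6) ≈ 0.3485

f''(x) = 2*(-x^3 - 21*x^2 + 15*x + 35)/(x^6 + 15*x^4 + 75*x^2 + 125)
Second-derivative test at each critical point:
  f''(-14.3485) = -3.305e-04 < 0 → local maximum
  f''(0.3485) = 0.5603 > 0 → local minimum

Critical points: x = -3*sqrt(6) - 7 ≈ -14.3485 (local maximum); x = -7 + 3*sqrt(6) ≈ 0.3485 (local minimum)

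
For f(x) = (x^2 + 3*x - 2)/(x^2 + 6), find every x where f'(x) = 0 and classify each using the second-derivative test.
f'(x) = (-3*x^2 + 16*x + 18)/(x^4 + 12*x^2 + 36)

Solve f'(x) = 0:
  f'(x) = -(3*x^2 - 16*x - 18)/(x^2 + 6)^2; the denominator is positive wherever f is defined, so f'(x) = 0 ⇔ -3*x^2 + 16*x + 18 = 0.
  3*x^2 - 16*x - 18 = 0 has no rational roots; quadratic formula: x = (16 ± √472)/6.
  ⇒ x = 8/3 - sqrt(118)/3 ≈ -0.9543, 8/3 + sqrt(118)/3 ≈ 6.2876

f''(x) = 6*(x^3 - 8*x^2 - 18*x + 16)/(x^6 + 18*x^4 + 108*x^2 + 216)
Second-derivative test at each critical point:
  f''(-0.9543) = 0.4549 > 0 → local minimum
  f''(6.2876) = -0.0105 < 0 → local maximum

Critical points: x = 8/3 - sqrt(118)/3 ≈ -0.9543 (local minimum); x = 8/3 + sqrt(118)/3 ≈ 6.2876 (local maximum)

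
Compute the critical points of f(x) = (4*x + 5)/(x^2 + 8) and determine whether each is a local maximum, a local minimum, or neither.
f'(x) = 2*(-2*x^2 - 5*x + 16)/(x^4 + 16*x^2 + 64)

Solve f'(x) = 0:
  f'(x) = -2*(2*x^2 + 5*x - 16)/(x^2 + 8)^2; the denominator is positive wherever f is defined, so f'(x) = 0 ⇔ -4*x^2 - 10*x + 32 = 0.
  Factor: -4*x^2 - 10*x + 32 = -2*(2*x^2 + 5*x - 16); 2*x^2 + 5*x - 16 = 0 has no rational roots; quadratic formula: x = (-5 ± √153)/4.
  ⇒ x = -3*sqrt(17)/4 - 5/4 ≈ -4.3423, -5/4 + 3*sqrt(17)/4 ≈ 1.8423

f''(x) = 2*(4*x^2*(4*x + 5) - (12*x + 5)*(x^2 + 8))/(x^2 + 8)^3
Second-derivative test at each critical point:
  f''(-4.3423) = 0.0343 > 0 → local minimum
  f''(1.8423) = -0.1906 < 0 → local maximum

Critical points: x = -3*sqrt(17)/4 - 5/4 ≈ -4.3423 (local minimum); x = -5/4 + 3*sqrt(17)/4 ≈ 1.8423 (local maximum)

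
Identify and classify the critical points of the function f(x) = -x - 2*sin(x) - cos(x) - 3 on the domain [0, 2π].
f'(x) = sin(x) - 2*cos(x) - 1

Solve f'(x) = 0 on [0, 2π]:
  f'(x) = 0 ⇔ sin(x) - 2*cos(x) = 1. Write the left side as R·cos(x + φ) with R = √((-2)² + (-1)²) = sqrt(5), cos φ = -2*sqrt(5)/5, sin φ = -sqrt(5)/5; then cos(x + φ) = sqrt(5)/5. Solve for x and keep the solutions lying in [0, 2π].
  ⇒ x = pi/2 ≈ 1.5708, atan(3/4) + pi ≈ 3.7851

f''(x) = 2*sin(x) + cos(x)
Second-derivative test at each critical point:
  f''(1.5708) = 2 > 0 → local minimum
  f''(3.7851) = -2 < 0 → local maximum

Critical points: x = pi/2 ≈ 1.5708 (local minimum); x = atan(3/4) + pi ≈ 3.7851 (local maximum)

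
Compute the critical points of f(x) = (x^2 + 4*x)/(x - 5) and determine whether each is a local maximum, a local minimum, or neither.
f'(x) = (x^2 - 10*x - 20)/(x^2 - 10*x + 25)

Solve f'(x) = 0:
  f'(x) = (x^2 - 10*x - 20)/(x - 5)^2; the denominator is positive wherever f is defined, so f'(x) = 0 ⇔ x^2 - 10*x - 20 = 0.
  x^2 - 10*x - 20 = 0 has no rational roots; quadratic formula: x = (10 ± √180)/2.
  ⇒ x = 5 - 3*sqrt(5) ≈ -1.7082, 5 + 3*sqrt(5) ≈ 11.7082

f''(x) = 90/(x^3 - 15*x^2 + 75*x - 125)
Second-derivative test at each critical point:
  f''(-1.7082) = -0.2981 < 0 → local maximum
  f''(11.7082) = 0.2981 > 0 → local minimum

Critical points: x = 5 - 3*sqrt(5) ≈ -1.7082 (local maximum); x = 5 + 3*sqrt(5) ≈ 11.7082 (local minimum)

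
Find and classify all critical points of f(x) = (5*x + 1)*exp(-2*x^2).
f'(x) = (-4*x*(5*x + 1) + 5)*exp(-2*x^2)

Solve f'(x) = 0:
  f'(x) = (-20*x^2 - 4*x + 5)·exp(-2*x^2) and exp(-2*x^2) > 0 for every x, so f'(x) = 0 ⇔ -20*x^2 - 4*x + 5 = 0.
  20*x^2 + 4*x - 5 = 0 has no rational roots; quadratic formula: x = (-4 ± √416)/40.
  ⇒ x = -sqrt(26)/10 - 1/10 ≈ -0.6099, -1/10 + sqrt(26)/10 ≈ 0.4099

f''(x) = 4*(4*x^2*(5*x + 1) - 15*x - 1)*exp(-2*x^2)
Second-derivative test at each critical point:
  f''(-0.6099) = 9.6928 > 0 → local minimum
  f''(0.4099) = -14.5749 < 0 → local maximum

Critical points: x = -sqrt(26)/10 - 1/10 ≈ -0.6099 (local minimum); x = -1/10 + sqrt(26)/10 ≈ 0.4099 (local maximum)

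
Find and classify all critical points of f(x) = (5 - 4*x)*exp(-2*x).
f'(x) = 2*(4*x - 7)*exp(-2*x)

Solve f'(x) = 0:
  f'(x) = (8*x - 14)·exp(-2*x) and exp(-2*x) > 0 for every x, so f'(x) = 0 ⇔ 8*x - 14 = 0.
  Factor: 8*x - 14 = 2*(4*x - 7) = 0.
  ⇒ x = 7/4

f''(x) = 4*(9 - 4*x)*exp(-2*x)
Second-derivative test at each critical point:
  f''(7/4) = 0.2416 > 0 → local minimum

Critical points: x = 7/4 (local minimum)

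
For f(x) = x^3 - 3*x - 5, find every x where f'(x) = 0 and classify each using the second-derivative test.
f'(x) = 3*x^2 - 3

Solve f'(x) = 0:
  Factor: 3*x^2 - 3 = 3*(x - 1)*(x + 1) = 0.
  ⇒ x = -1, 1

f''(x) = 6*x
Second-derivative test at each critical point:
  f''(-1) = -6 < 0 → local maximum
  f''(1) = 6 > 0 → local minimum

Critical points: x = -1 (local maximum); x = 1 (local minimum)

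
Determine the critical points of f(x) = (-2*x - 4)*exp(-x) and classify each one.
f'(x) = 2*(x + 1)*exp(-x)

Solve f'(x) = 0:
  f'(x) = (2*x + 2)·exp(-x) and exp(-x) > 0 for every x, so f'(x) = 0 ⇔ 2*x + 2 = 0.
  Factor: 2*x + 2 = 2*(x + 1) = 0.
  ⇒ x = -1

f''(x) = -2*x*exp(-x)
Second-derivative test at each critical point:
  f''(-1) = 5.4366 > 0 → local minimum

Critical points: x = -1 (local minimum)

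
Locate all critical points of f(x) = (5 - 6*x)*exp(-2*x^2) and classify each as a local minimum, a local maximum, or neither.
f'(x) = 2*(2*x*(6*x - 5) - 3)*exp(-2*x^2)

Solve f'(x) = 0:
  f'(x) = (24*x^2 - 20*x - 6)·exp(-2*x^2) and exp(-2*x^2) > 0 for every x, so f'(x) = 0 ⇔ 24*x^2 - 20*x - 6 = 0.
  Factor: 24*x^2 - 20*x - 6 = 2*(12*x^2 - 10*x - 3); 12*x^2 - 10*x - 3 = 0 has no rational roots; quadratic formula: x = (10 ± √244)/24.
  ⇒ x = 5/12 - sqrt(61)/12 ≈ -0.2342, 5/12 + sqrt(61)/12 ≈ 1.0675

f''(x) = 4*(4*x^2*(5 - 6*x) + 18*x - 5)*exp(-2*x^2)
Second-derivative test at each critical point:
  f''(-0.2342) = -27.9955 < 0 → local maximum
  f''(1.0675) = 3.1980 > 0 → local minimum

Critical points: x = 5/12 - sqrt(61)/12 ≈ -0.2342 (local maximum); x = 5/12 + sqrt(61)/12 ≈ 1.0675 (local minimum)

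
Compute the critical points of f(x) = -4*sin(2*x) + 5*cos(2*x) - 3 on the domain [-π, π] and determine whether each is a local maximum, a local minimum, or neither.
f'(x) = -10*sin(2*x) - 8*cos(2*x)

Solve f'(x) = 0 on [-π, π]:
  f'(x) = 0 ⇔ -4*cos(2*x) = 5*sin(2*x) ⇔ tan(2*x) = -4/5, i.e. 2*x = arctan(-4/5) + nπ; keep the solutions lying in [-π, π].
  ⇒ x = -pi/2 - atan(4/5)/2 ≈ -1.9082, -atan(4/5)/2 ≈ -0.3374, -atan(4/5)/2 + pi/2 ≈ 1.2334, pi - atan(4/5)/2 ≈ 2.8042

f''(x) = 16*sin(2*x) - 20*cos(2*x)
Second-derivative test at each critical point:
  f''(-1.9082) = 25.6125 > 0 → local minimum
  f''(-0.3374) = -25.6125 < 0 → local maximum
  f''(1.2334) = 25.6125 > 0 → local minimum
  f''(2.8042) = -25.6125 < 0 → local maximum

Critical points: x = -pi/2 - atan(4/5)/2 ≈ -1.9082 (local minimum); x = -atan(4/5)/2 ≈ -0.3374 (local maximum); x = -atan(4/5)/2 + pi/2 ≈ 1.2334 (local minimum); x = pi - atan(4/5)/2 ≈ 2.8042 (local maximum)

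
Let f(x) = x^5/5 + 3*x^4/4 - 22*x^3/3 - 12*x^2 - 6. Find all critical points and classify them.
f'(x) = x*(x^3 + 3*x^2 - 22*x - 24)

Solve f'(x) = 0:
  Factor: x^4 + 3*x^3 - 22*x^2 - 24*x = x*(x - 4)*(x + 1)*(x + 6) = 0.
  ⇒ x = -6, -1, 0, 4

f''(x) = 4*x^3 + 9*x^2 - 44*x - 24
Second-derivative test at each critical point:
  f''(-6) = -300 < 0 → local maximum
  f''(-1) = 25 > 0 → local minimum
  f''(0) = -24 < 0 → local maximum
  f''(4) = 200 > 0 → local minimum

Critical points: x = -6 (local maximum); x = -1 (local minimum); x = 0 (local maximum); x = 4 (local minimum)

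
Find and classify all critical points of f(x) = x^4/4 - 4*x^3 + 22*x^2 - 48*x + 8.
f'(x) = x^3 - 12*x^2 + 44*x - 48

Solve f'(x) = 0:
  Factor: x^3 - 12*x^2 + 44*x - 48 = (x - 6)*(x - 4)*(x - 2) = 0.
  ⇒ x = 2, 4, 6

f''(x) = 3*x^2 - 24*x + 44
Second-derivative test at each critical point:
  f''(2) = 8 > 0 → local minimum
  f''(4) = -4 < 0 → local maximum
  f''(6) = 8 > 0 → local minimum

Critical points: x = 2 (local minimum); x = 4 (local maximum); x = 6 (local minimum)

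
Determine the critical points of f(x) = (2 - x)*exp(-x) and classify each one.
f'(x) = (x - 3)*exp(-x)

Solve f'(x) = 0:
  f'(x) = (x - 3)·exp(-x) and exp(-x) > 0 for every x, so f'(x) = 0 ⇔ x - 3 = 0.
  x - 3 = 0.
  ⇒ x = 3

f''(x) = (4 - x)*exp(-x)
Second-derivative test at each critical point:
  f''(3) = 0.0498 > 0 → local minimum

Critical points: x = 3 (local minimum)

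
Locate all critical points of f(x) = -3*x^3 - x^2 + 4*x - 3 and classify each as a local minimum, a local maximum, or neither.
f'(x) = -9*x^2 - 2*x + 4

Solve f'(x) = 0:
  9*x^2 + 2*x - 4 = 0 has no rational roots; quadratic formula: x = (-2 ± √148)/18.
  ⇒ x = -sqrt(37)/9 - 1/9 ≈ -0.7870, -1/9 + sqrt(37)/9 ≈ 0.5648

f''(x) = -18*x - 2
Second-derivative test at each critical point:
  f''(-0.7870) = 12.1655 > 0 → local minimum
  f''(0.5648) = -12.1655 < 0 → local maximum

Critical points: x = -sqrt(37)/9 - 1/9 ≈ -0.7870 (local minimum); x = -1/9 + sqrt(37)/9 ≈ 0.5648 (local maximum)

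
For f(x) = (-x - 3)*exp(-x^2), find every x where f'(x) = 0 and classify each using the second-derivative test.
f'(x) = (2*x*(x + 3) - 1)*exp(-x^2)

Solve f'(x) = 0:
  f'(x) = (2*x^2 + 6*x - 1)·exp(-x^2) and exp(-x^2) > 0 for every x, so f'(x) = 0 ⇔ 2*x^2 + 6*x - 1 = 0.
  2*x^2 + 6*x - 1 = 0 has no rational roots; quadratic formula: x = (-6 ± √44)/4.
  ⇒ x = -sqrt(11)/2 - 3/2 ≈ -3.1583, -3/2 + sqrt(11)/2 ≈ 0.1583

f''(x) = 2*(-2*x^2*(x + 3) + 3*x + 3)*exp(-x^2)
Second-derivative test at each critical point:
  f''(-3.1583) = -3.088e-04 < 0 → local maximum
  f''(0.1583) = 6.4691 > 0 → local minimum

Critical points: x = -sqrt(11)/2 - 3/2 ≈ -3.1583 (local maximum); x = -3/2 + sqrt(11)/2 ≈ 0.1583 (local minimum)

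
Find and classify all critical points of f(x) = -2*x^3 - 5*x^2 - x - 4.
f'(x) = -6*x^2 - 10*x - 1

Solve f'(x) = 0:
  6*x^2 + 10*x + 1 = 0 has no rational roots; quadratic formula: x = (-10 ± √76)/12.
  ⇒ x = -5/6 - sqrt(19)/6 ≈ -1.5598, -5/6 + sqrt(19)/6 ≈ -0.1069

f''(x) = -12*x - 10
Second-derivative test at each critical point:
  f''(-1.5598) = 8.7178 > 0 → local minimum
  f''(-0.1069) = -8.7178 < 0 → local maximum

Critical points: x = -5/6 - sqrt(19)/6 ≈ -1.5598 (local minimum); x = -5/6 + sqrt(19)/6 ≈ -0.1069 (local maximum)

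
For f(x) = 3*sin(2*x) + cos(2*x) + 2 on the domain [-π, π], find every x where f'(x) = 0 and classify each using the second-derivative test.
f'(x) = -2*sin(2*x) + 6*cos(2*x)

Solve f'(x) = 0 on [-π, π]:
  f'(x) = 0 ⇔ 3*cos(2*x) = sin(2*x) ⇔ tan(2*x) = 3, i.e. 2*x = arctan(3) + nπ; keep the solutions lying in [-π, π].
  ⇒ x = -pi + atan(3)/2 ≈ -2.5171, -pi/2 + atan(3)/2 ≈ -0.9463, atan(3)/2 ≈ 0.6245, atan(3)/2 + pi/2 ≈ 2.1953

f''(x) = -12*sin(2*x) - 4*cos(2*x)
Second-derivative test at each critical point:
  f''(-2.5171) = -12.6491 < 0 → local maximum
  f''(-0.9463) = 12.6491 > 0 → local minimum
  f''(0.6245) = -12.6491 < 0 → local maximum
  f''(2.1953) = 12.6491 > 0 → local minimum

Critical points: x = -pi + atan(3)/2 ≈ -2.5171 (local maximum); x = -pi/2 + atan(3)/2 ≈ -0.9463 (local minimum); x = atan(3)/2 ≈ 0.6245 (local maximum); x = atan(3)/2 + pi/2 ≈ 2.1953 (local minimum)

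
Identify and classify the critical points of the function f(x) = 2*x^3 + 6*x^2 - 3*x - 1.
f'(x) = 6*x^2 + 12*x - 3

Solve f'(x) = 0:
  Factor: 6*x^2 + 12*x - 3 = 3*(2*x^2 + 4*x - 1); 2*x^2 + 4*x - 1 = 0 has no rational roots; quadratic formula: x = (-4 ± √24)/4.
  ⇒ x = -sqrt(6)/2 - 1 ≈ -2.2247, -1 + sqrt(6)/2 ≈ 0.2247

f''(x) = 12*x + 12
Second-derivative test at each critical point:
  f''(-2.2247) = -14.6969 < 0 → local maximum
  f''(0.2247) = 14.6969 > 0 → local minimum

Critical points: x = -sqrt(6)/2 - 1 ≈ -2.2247 (local maximum); x = -1 + sqrt(6)/2 ≈ 0.2247 (local minimum)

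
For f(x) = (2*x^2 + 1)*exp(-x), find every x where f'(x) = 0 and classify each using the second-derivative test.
f'(x) = (-2*x^2 + 4*x - 1)*exp(-x)

Solve f'(x) = 0:
  f'(x) = (-2*x^2 + 4*x - 1)·exp(-x) and exp(-x) > 0 for every x, so f'(x) = 0 ⇔ -2*x^2 + 4*x - 1 = 0.
  2*x^2 - 4*x + 1 = 0 has no rational roots; quadratic formula: x = (4 ± √8)/4.
  ⇒ x = 1 - sqrt(2)/2 ≈ 0.2929, sqrt(2)/2 + 1 ≈ 1.7071

f''(x) = (2*x^2 - 8*x + 5)*exp(-x)
Second-derivative test at each critical point:
  f''(0.2929) = 2.1103 > 0 → local minimum
  f''(1.7071) = -0.5130 < 0 → local maximum

Critical points: x = 1 - sqrt(2)/2 ≈ 0.2929 (local minimum); x = sqrt(2)/2 + 1 ≈ 1.7071 (local maximum)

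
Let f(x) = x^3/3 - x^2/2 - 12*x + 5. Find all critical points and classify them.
f'(x) = x^2 - x - 12

Solve f'(x) = 0:
  Factor: x^2 - x - 12 = (x - 4)*(x + 3) = 0.
  ⇒ x = -3, 4

f''(x) = 2*x - 1
Second-derivative test at each critical point:
  f''(-3) = -7 < 0 → local maximum
  f''(4) = 7 > 0 → local minimum

Critical points: x = -3 (local maximum); x = 4 (local minimum)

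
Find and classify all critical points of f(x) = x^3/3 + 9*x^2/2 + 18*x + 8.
f'(x) = x^2 + 9*x + 18

Solve f'(x) = 0:
  Factor: x^2 + 9*x + 18 = (x + 3)*(x + 6) = 0.
  ⇒ x = -6, -3

f''(x) = 2*x + 9
Second-derivative test at each critical point:
  f''(-6) = -3 < 0 → local maximum
  f''(-3) = 3 > 0 → local minimum

Critical points: x = -6 (local maximum); x = -3 (local minimum)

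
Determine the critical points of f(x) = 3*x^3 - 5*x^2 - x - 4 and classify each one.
f'(x) = 9*x^2 - 10*x - 1

Solve f'(x) = 0:
  9*x^2 - 10*x - 1 = 0 has no rational roots; quadratic formula: x = (10 ± √136)/18.
  ⇒ x = 5/9 - sqrt(34)/9 ≈ -0.0923, 5/9 + sqrt(34)/9 ≈ 1.2034

f''(x) = 18*x - 10
Second-derivative test at each critical point:
  f''(-0.0923) = -11.6619 < 0 → local maximum
  f''(1.2034) = 11.6619 > 0 → local minimum

Critical points: x = 5/9 - sqrt(34)/9 ≈ -0.0923 (local maximum); x = 5/9 + sqrt(34)/9 ≈ 1.2034 (local minimum)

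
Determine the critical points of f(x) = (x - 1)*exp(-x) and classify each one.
f'(x) = (2 - x)*exp(-x)

Solve f'(x) = 0:
  f'(x) = (2 - x)·exp(-x) and exp(-x) > 0 for every x, so f'(x) = 0 ⇔ 2 - x = 0.
  2 - x = 0.
  ⇒ x = 2

f''(x) = (x - 3)*exp(-x)
Second-derivative test at each critical point:
  f''(2) = -0.1353 < 0 → local maximum

Critical points: x = 2 (local maximum)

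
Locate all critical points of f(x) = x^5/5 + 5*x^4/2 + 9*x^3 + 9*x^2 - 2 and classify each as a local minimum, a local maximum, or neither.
f'(x) = x*(x^3 + 10*x^2 + 27*x + 18)

Solve f'(x) = 0:
  Factor: x^4 + 10*x^3 + 27*x^2 + 18*x = x*(x + 1)*(x + 3)*(x + 6) = 0.
  ⇒ x = -6, -3, -1, 0

f''(x) = 4*x^3 + 30*x^2 + 54*x + 18
Second-derivative test at each critical point:
  f''(-6) = -90 < 0 → local maximum
  f''(-3) = 18 > 0 → local minimum
  f''(-1) = -10 < 0 → local maximum
  f''(0) = 18 > 0 → local minimum

Critical points: x = -6 (local maximum); x = -3 (local minimum); x = -1 (local maximum); x = 0 (local minimum)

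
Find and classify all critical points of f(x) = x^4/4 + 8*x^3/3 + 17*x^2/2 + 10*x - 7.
f'(x) = x^3 + 8*x^2 + 17*x + 10

Solve f'(x) = 0:
  Factor: x^3 + 8*x^2 + 17*x + 10 = (x + 1)*(x + 2)*(x + 5) = 0.
  ⇒ x = -5, -2, -1

f''(x) = 3*x^2 + 16*x + 17
Second-derivative test at each critical point:
  f''(-5) = 12 > 0 → local minimum
  f''(-2) = -3 < 0 → local maximum
  f''(-1) = 4 > 0 → local minimum

Critical points: x = -5 (local minimum); x = -2 (local maximum); x = -1 (local minimum)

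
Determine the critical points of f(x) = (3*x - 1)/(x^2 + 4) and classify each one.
f'(x) = (-3*x^2 + 2*x + 12)/(x^4 + 8*x^2 + 16)

Solve f'(x) = 0:
  f'(x) = -(3*x^2 - 2*x - 12)/(x^2 + 4)^2; the denominator is positive wherever f is defined, so f'(x) = 0 ⇔ -3*x^2 + 2*x + 12 = 0.
  3*x^2 - 2*x - 12 = 0 has no rational roots; quadratic formula: x = (2 ± √148)/6.
  ⇒ x = 1/3 - sqrt(37)/3 ≈ -1.6943, 1/3 + sqrt(37)/3 ≈ 2.3609

f''(x) = 2*(4*x^2*(3*x - 1) + (1 - 9*x)*(x^2 + 4))/(x^2 + 4)^3
Second-derivative test at each critical point:
  f''(-1.6943) = 0.2577 > 0 → local minimum
  f''(2.3609) = -0.1327 < 0 → local maximum

Critical points: x = 1/3 - sqrt(37)/3 ≈ -1.6943 (local minimum); x = 1/3 + sqrt(37)/3 ≈ 2.3609 (local maximum)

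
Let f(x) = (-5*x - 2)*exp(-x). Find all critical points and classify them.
f'(x) = (5*x - 3)*exp(-x)

Solve f'(x) = 0:
  f'(x) = (5*x - 3)·exp(-x) and exp(-x) > 0 for every x, so f'(x) = 0 ⇔ 5*x - 3 = 0.
  5*x - 3 = 0.
  ⇒ x = 3/5

f''(x) = (8 - 5*x)*exp(-x)
Second-derivative test at each critical point:
  f''(3/5) = 2.7441 > 0 → local minimum

Critical points: x = 3/5 (local minimum)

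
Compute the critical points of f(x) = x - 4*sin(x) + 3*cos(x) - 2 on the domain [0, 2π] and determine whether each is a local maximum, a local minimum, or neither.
f'(x) = -3*sin(x) - 4*cos(x) + 1

Solve f'(x) = 0 on [0, 2π]:
  f'(x) = 0 ⇔ -3*sin(x) - 4*cos(x) = -1. Write the left side as R·cos(x + φ) with R = √((-4)² + 3²) = 5, cos φ = -4/5, sin φ = 3/5; then cos(x + φ) = -1/5. Solve for x and keep the solutions lying in [0, 2π].
  ⇒ x = atan((3 + 8*sqrt(6))/(4 - 6*sqrt(6))) + pi ≈ 2.0129, atan((3 - 8*sqrt(6))/(4 + 6*sqrt(6))) + 2*pi ≈ 5.5572

f''(x) = 4*sin(x) - 3*cos(x)
Second-derivative test at each critical point:
  f''(2.0129) = 4.8990 > 0 → local minimum
  f''(5.5572) = -4.8990 < 0 → local maximum

Critical points: x = atan((3 + 8*sqrt(6))/(4 - 6*sqrt(6))) + pi ≈ 2.0129 (local minimum); x = atan((3 - 8*sqrt(6))/(4 + 6*sqrt(6))) + 2*pi ≈ 5.5572 (local maximum)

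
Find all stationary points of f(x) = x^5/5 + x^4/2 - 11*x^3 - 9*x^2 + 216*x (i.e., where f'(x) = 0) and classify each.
f'(x) = x^4 + 2*x^3 - 33*x^2 - 18*x + 216

Solve f'(x) = 0:
  Factor: x^4 + 2*x^3 - 33*x^2 - 18*x + 216 = (x - 4)*(x - 3)*(x + 3)*(x + 6) = 0.
  ⇒ x = -6, -3, 3, 4

f''(x) = 4*x^3 + 6*x^2 - 66*x - 18
Second-derivative test at each critical point:
  f''(-6) = -270 < 0 → local maximum
  f''(-3) = 126 > 0 → local minimum
  f''(3) = -54 < 0 → local maximum
  f''(4) = 70 > 0 → local minimum

Critical points: x = -6 (local maximum); x = -3 (local minimum); x = 3 (local maximum); x = 4 (local minimum)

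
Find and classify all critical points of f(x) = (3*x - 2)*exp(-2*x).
f'(x) = (7 - 6*x)*exp(-2*x)

Solve f'(x) = 0:
  f'(x) = (7 - 6*x)·exp(-2*x) and exp(-2*x) > 0 for every x, so f'(x) = 0 ⇔ 7 - 6*x = 0.
  7 - 6*x = 0.
  ⇒ x = 7/6

f''(x) = 4*(3*x - 5)*exp(-2*x)
Second-derivative test at each critical point:
  f''(7/6) = -0.5818 < 0 → local maximum

Critical points: x = 7/6 (local maximum)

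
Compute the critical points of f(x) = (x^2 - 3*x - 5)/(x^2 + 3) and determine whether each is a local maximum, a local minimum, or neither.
f'(x) = (3*x^2 + 16*x - 9)/(x^4 + 6*x^2 + 9)

Solve f'(x) = 0:
  f'(x) = (3*x^2 + 16*x - 9)/(x^2 + 3)^2; the denominator is positive wherever f is defined, so f'(x) = 0 ⇔ 3*x^2 + 16*x - 9 = 0.
  3*x^2 + 16*x - 9 = 0 has no rational roots; quadratic formula: x = (-16 ± √364)/6.
  ⇒ x = -sqrt(91)/3 - 8/3 ≈ -5.8465, -8/3 + sqrt(91)/3 ≈ 0.5131

f''(x) = 6*(-x^3 - 8*x^2 + 9*x + 8)/(x^6 + 9*x^4 + 27*x^2 + 27)
Second-derivative test at each critical point:
  f''(-5.8465) = -0.0138 < 0 → local maximum
  f''(0.5131) = 1.7916 > 0 → local minimum

Critical points: x = -sqrt(91)/3 - 8/3 ≈ -5.8465 (local maximum); x = -8/3 + sqrt(91)/3 ≈ 0.5131 (local minimum)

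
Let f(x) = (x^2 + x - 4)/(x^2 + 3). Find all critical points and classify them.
f'(x) = (-x^2 + 14*x + 3)/(x^4 + 6*x^2 + 9)

Solve f'(x) = 0:
  f'(x) = -(x^2 - 14*x - 3)/(x^2 + 3)^2; the denominator is positive wherever f is defined, so f'(x) = 0 ⇔ -x^2 + 14*x + 3 = 0.
  x^2 - 14*x - 3 = 0 has no rational roots; quadratic formula: x = (14 ± √208)/2.
  ⇒ x = 7 - 2*sqrt(13) ≈ -0.2111, 7 + 2*sqrt(13) ≈ 14.2111

f''(x) = 2*(x^3 - 21*x^2 - 9*x + 21)/(x^6 + 9*x^4 + 27*x^2 + 27)
Second-derivative test at each critical point:
  f''(-0.2111) = 1.5559 > 0 → local minimum
  f''(14.2111) = -3.433e-04 < 0 → local maximum

Critical points: x = 7 - 2*sqrt(13) ≈ -0.2111 (local minimum); x = 7 + 2*sqrt(13) ≈ 14.2111 (local maximum)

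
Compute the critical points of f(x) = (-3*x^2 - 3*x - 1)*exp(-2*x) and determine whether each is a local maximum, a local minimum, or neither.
f'(x) = (6*x^2 - 1)*exp(-2*x)

Solve f'(x) = 0:
  f'(x) = (6*x^2 - 1)·exp(-2*x) and exp(-2*x) > 0 for every x, so f'(x) = 0 ⇔ 6*x^2 - 1 = 0.
  6*x^2 - 1 = 0 has no rational roots; quadratic formula: x = (0 ± √24)/12.
  ⇒ x = -sqrt(6)/6 ≈ -0.4082, sqrt(6)/6 ≈ 0.4082

f''(x) = 2*(-6*x^2 + 6*x + 1)*exp(-2*x)
Second-derivative test at each critical point:
  f''(-0.4082) = -11.0842 < 0 → local maximum
  f''(0.4082) = 2.1652 > 0 → local minimum

Critical points: x = -sqrt(6)/6 ≈ -0.4082 (local maximum); x = sqrt(6)/6 ≈ 0.4082 (local minimum)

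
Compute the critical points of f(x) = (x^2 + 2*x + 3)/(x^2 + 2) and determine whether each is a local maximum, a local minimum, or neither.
f'(x) = 2*(-x^2 - x + 2)/(x^4 + 4*x^2 + 4)

Solve f'(x) = 0:
  f'(x) = -2*(x - 1)*(x + 2)/(x^2 + 2)^2; the denominator is positive wherever f is defined, so f'(x) = 0 ⇔ -2*x^2 - 2*x + 4 = 0.
  Factor: -2*x^2 - 2*x + 4 = -2*(x - 1)*(x + 2) = 0.
  ⇒ x = -2, 1

f''(x) = 2*(2*x^3 + 3*x^2 - 12*x - 2)/(x^6 + 6*x^4 + 12*x^2 + 8)
Second-derivative test at each critical point:
  f''(-2) = 1/6 > 0 → local minimum
  f''(1) = -2/3 < 0 → local maximum

Critical points: x = -2 (local minimum); x = 1 (local maximum)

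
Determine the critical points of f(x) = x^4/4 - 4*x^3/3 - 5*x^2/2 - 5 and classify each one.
f'(x) = x*(x^2 - 4*x - 5)

Solve f'(x) = 0:
  Factor: x^3 - 4*x^2 - 5*x = x*(x - 5)*(x + 1) = 0.
  ⇒ x = -1, 0, 5

f''(x) = 3*x^2 - 8*x - 5
Second-derivative test at each critical point:
  f''(-1) = 6 > 0 → local minimum
  f''(0) = -5 < 0 → local maximum
  f''(5) = 30 > 0 → local minimum

Critical points: x = -1 (local minimum); x = 0 (local maximum); x = 5 (local minimum)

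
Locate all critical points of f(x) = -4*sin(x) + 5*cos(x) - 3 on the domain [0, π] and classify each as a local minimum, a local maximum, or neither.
f'(x) = -5*sin(x) - 4*cos(x)

Solve f'(x) = 0 on [0, π]:
  f'(x) = 0 ⇔ -4*cos(x) = 5*sin(x) ⇔ tan(x) = -4/5, i.e. x = arctan(-4/5) + nπ; keep the solutions lying in [0, π].
  ⇒ x = pi - atan(4/5) ≈ 2.4669

f''(x) = 4*sin(x) - 5*cos(x)
Second-derivative test at each critical point:
  f''(2.4669) = 6.4031 > 0 → local minimum

Critical points: x = pi - atan(4/5) ≈ 2.4669 (local minimum)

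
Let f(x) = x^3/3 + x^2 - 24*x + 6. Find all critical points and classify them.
f'(x) = x^2 + 2*x - 24

Solve f'(x) = 0:
  Factor: x^2 + 2*x - 24 = (x - 4)*(x + 6) = 0.
  ⇒ x = -6, 4

f''(x) = 2*x + 2
Second-derivative test at each critical point:
  f''(-6) = -10 < 0 → local maximum
  f''(4) = 10 > 0 → local minimum

Critical points: x = -6 (local maximum); x = 4 (local minimum)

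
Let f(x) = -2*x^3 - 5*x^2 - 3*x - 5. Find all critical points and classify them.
f'(x) = -6*x^2 - 10*x - 3

Solve f'(x) = 0:
  6*x^2 + 10*x + 3 = 0 has no rational roots; quadratic formula: x = (-10 ± √28)/12.
  ⇒ x = -5/6 - sqrt(7)/6 ≈ -1.2743, -5/6 + sqrt(7)/6 ≈ -0.3924

f''(x) = -12*x - 10
Second-derivative test at each critical point:
  f''(-1.2743) = 5.2915 > 0 → local minimum
  f''(-0.3924) = -5.2915 < 0 → local maximum

Critical points: x = -5/6 - sqrt(7)/6 ≈ -1.2743 (local minimum); x = -5/6 + sqrt(7)/6 ≈ -0.3924 (local maximum)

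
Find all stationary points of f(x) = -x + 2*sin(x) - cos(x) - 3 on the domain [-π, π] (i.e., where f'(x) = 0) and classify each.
f'(x) = sin(x) + 2*cos(x) - 1

Solve f'(x) = 0 on [-π, π]:
  f'(x) = 0 ⇔ sin(x) + 2*cos(x) = 1. Write the left side as R·cos(x + φ) with R = √(2² + (-1)²) = sqrt(5), cos φ = 2*sqrt(5)/5, sin φ = -sqrt(5)/5; then cos(x + φ) = sqrt(5)/5. Solve for x and keep the solutions lying in [-π, π].
  ⇒ x = -atan(3/4) ≈ -0.6435, pi/2 ≈ 1.5708

f''(x) = -2*sin(x) + cos(x)
Second-derivative test at each critical point:
  f''(-0.6435) = 2 > 0 → local minimum
  f''(1.5708) = -2 < 0 → local maximum

Critical points: x = -atan(3/4) ≈ -0.6435 (local minimum); x = pi/2 ≈ 1.5708 (local maximum)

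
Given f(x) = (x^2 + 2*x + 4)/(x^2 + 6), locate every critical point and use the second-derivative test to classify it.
f'(x) = 2*(-x^2 + 2*x + 6)/(x^4 + 12*x^2 + 36)

Solve f'(x) = 0:
  f'(x) = -2*(x^2 - 2*x - 6)/(x^2 + 6)^2; the denominator is positive wherever f is defined, so f'(x) = 0 ⇔ -2*x^2 + 4*x + 12 = 0.
  Factor: -2*x^2 + 4*x + 12 = -2*(x^2 - 2*x - 6); x^2 - 2*x - 6 = 0 has no rational roots; quadratic formula: x = (2 ± √28)/2.
  ⇒ x = 1 - sqrt(7) ≈ -1.6458, 1 + sqrt(7) ≈ 3.6458

f''(x) = 4*(x^3 - 3*x^2 - 18*x + 6)/(x^6 + 18*x^4 + 108*x^2 + 216)
Second-derivative test at each critical point:
  f''(-1.6458) = 0.1395 > 0 → local minimum
  f''(3.6458) = -0.0284 < 0 → local maximum

Critical points: x = 1 - sqrt(7) ≈ -1.6458 (local minimum); x = 1 + sqrt(7) ≈ 3.6458 (local maximum)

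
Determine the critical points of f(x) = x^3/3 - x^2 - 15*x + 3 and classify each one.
f'(x) = x^2 - 2*x - 15

Solve f'(x) = 0:
  Factor: x^2 - 2*x - 15 = (x - 5)*(x + 3) = 0.
  ⇒ x = -3, 5

f''(x) = 2*x - 2
Second-derivative test at each critical point:
  f''(-3) = -8 < 0 → local maximum
  f''(5) = 8 > 0 → local minimum

Critical points: x = -3 (local maximum); x = 5 (local minimum)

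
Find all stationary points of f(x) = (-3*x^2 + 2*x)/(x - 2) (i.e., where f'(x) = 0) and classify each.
f'(x) = (-3*x^2 + 12*x - 4)/(x^2 - 4*x + 4)

Solve f'(x) = 0:
  f'(x) = -(3*x^2 - 12*x + 4)/(x - 2)^2; the denominator is positive wherever f is defined, so f'(x) = 0 ⇔ -3*x^2 + 12*x - 4 = 0.
  3*x^2 - 12*x + 4 = 0 has no rational roots; quadratic formula: x = (12 ± √96)/6.
  ⇒ x = 2 - 2*sqrt(6)/3 ≈ 0.3670, 2*sqrt(6)/3 + 2 ≈ 3.6330

f''(x) = -16/(x^3 - 6*x^2 + 12*x - 8)
Second-derivative test at each critical point:
  f''(0.3670) = 3.6742 > 0 → local minimum
  f''(3.6330) = -3.6742 < 0 → local maximum

Critical points: x = 2 - 2*sqrt(6)/3 ≈ 0.3670 (local minimum); x = 2*sqrt(6)/3 + 2 ≈ 3.6330 (local maximum)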